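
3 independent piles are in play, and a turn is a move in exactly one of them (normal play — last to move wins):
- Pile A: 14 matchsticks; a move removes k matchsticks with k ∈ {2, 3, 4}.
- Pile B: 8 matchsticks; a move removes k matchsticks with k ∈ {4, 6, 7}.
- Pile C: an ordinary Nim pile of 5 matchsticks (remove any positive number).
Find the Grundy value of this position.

6

Grundy values for pile A (subtraction set {2, 3, 4}):
k:     0  1  2  3  4  5  6  7  8  9 10 11 12 13 14
g(k):  0  0  1  1  2  2  0  0  1  1  2  2  0  0  1
So g(14) = 1.
Grundy values for pile B (subtraction set {4, 6, 7}):
g(0) = mex{} = 0
g(1) = mex{} = 0
g(2) = mex{} = 0
g(3) = mex{} = 0
g(4) = mex{0} = 1
g(5) = mex{0} = 1
g(6) = mex{0} = 1
g(7) = mex{0} = 1
g(8) = mex{0,1} = 2
So g(8) = 2.
Pile C is a plain Nim pile of size 5, so its Grundy value is 5.
By the Sprague-Grundy theorem, the Grundy value of a sum of independent games is the XOR of the component values.
Combined value = 1 ⊕ 2 ⊕ 5 = 6.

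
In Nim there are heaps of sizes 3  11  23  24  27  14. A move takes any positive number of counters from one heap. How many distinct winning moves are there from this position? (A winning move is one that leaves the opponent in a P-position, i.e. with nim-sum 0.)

3

Compute the nim-sum pairwise:
3 ^ 11 = 8
8 ^ 23 = 31
31 ^ 24 = 7
7 ^ 27 = 28
28 ^ 14 = 18
The overall nim-sum is X = 18. A heap of size p has a winning move iff p XOR X < p (reduce it to p XOR X).
  3: 3 XOR 18 = 17 ≥ 3 — no move.
  11: 11 XOR 18 = 25 ≥ 11 — no move.
  23: 23 XOR 18 = 5 < 23 — winning move (to 5).
  24: 24 XOR 18 = 10 < 24 — winning move (to 10).
  27: 27 XOR 18 = 9 < 27 — winning move (to 9).
  14: 14 XOR 18 = 28 ≥ 14 — no move.
That gives 3 winning moves.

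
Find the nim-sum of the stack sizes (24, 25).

Nim-sum: 24 XOR 25 = 1.

1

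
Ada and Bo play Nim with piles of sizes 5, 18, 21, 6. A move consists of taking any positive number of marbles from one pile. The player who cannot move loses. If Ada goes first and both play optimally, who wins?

Compute the nim-sum pairwise:
5 ^ 18 = 23
23 ^ 21 = 2
2 ^ 6 = 4
The nim-sum is 4 ≠ 0, so this is an N-position: the player to move can win; Ada has a winning move.

Ada wins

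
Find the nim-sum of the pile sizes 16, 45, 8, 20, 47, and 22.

24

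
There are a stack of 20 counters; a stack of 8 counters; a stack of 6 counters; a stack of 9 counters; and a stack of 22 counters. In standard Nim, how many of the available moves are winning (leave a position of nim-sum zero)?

Compute the nim-sum pairwise:
20 ^ 8 = 28
28 ^ 6 = 26
26 ^ 9 = 19
19 ^ 22 = 5
The overall nim-sum is X = 5. A stack of size p has a winning move iff p XOR X < p (reduce it to p XOR X).
  20: 20 XOR 5 = 17 < 20 — winning move (to 17).
  8: 8 XOR 5 = 13 ≥ 8 — no move.
  6: 6 XOR 5 = 3 < 6 — winning move (to 3).
  9: 9 XOR 5 = 12 ≥ 9 — no move.
  22: 22 XOR 5 = 19 < 22 — winning move (to 19).
That gives 3 winning moves.

3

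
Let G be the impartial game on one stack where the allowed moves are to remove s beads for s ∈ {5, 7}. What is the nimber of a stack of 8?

1

Build the Grundy sequence with g(k) = mex{g(k−s) : s ∈ {5, 7}, s ≤ k}:
g(0) = mex{} = 0
g(1) = mex{} = 0
g(2) = mex{} = 0
g(3) = mex{} = 0
g(4) = mex{} = 0
g(5) = mex{0} = 1
g(6) = mex{0} = 1
g(7) = mex{0} = 1
g(8) = mex{0} = 1
So g(8) = 1.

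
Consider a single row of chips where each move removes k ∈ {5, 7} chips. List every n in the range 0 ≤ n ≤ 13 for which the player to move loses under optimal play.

0, 1, 2, 3, 4, 12, 13

Compute g(0), g(1), … for moves {5, 7}:
k:     0  1  2  3  4  5  6  7  8  9 10 11 12 13
g(k):  0  0  0  0  0  1  1  1  1  1  2  2  0  0
The P-positions (g = 0) in 0..13 are 0, 1, 2, 3, 4, 12, 13.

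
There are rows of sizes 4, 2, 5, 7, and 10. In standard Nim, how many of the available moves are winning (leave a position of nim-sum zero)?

1

Nim-sum: 4 ⊕ 2 ⊕ 5 ⊕ 7 ⊕ 10 = 14.
The overall nim-sum is X = 14. A row of size p has a winning move iff p XOR X < p (reduce it to p XOR X).
  4: 4 XOR 14 = 10 ≥ 4 — no move.
  2: 2 XOR 14 = 12 ≥ 2 — no move.
  5: 5 XOR 14 = 11 ≥ 5 — no move.
  7: 7 XOR 14 = 9 ≥ 7 — no move.
  10: 10 XOR 14 = 4 < 10 — winning move (to 4).
That gives 1 winning move.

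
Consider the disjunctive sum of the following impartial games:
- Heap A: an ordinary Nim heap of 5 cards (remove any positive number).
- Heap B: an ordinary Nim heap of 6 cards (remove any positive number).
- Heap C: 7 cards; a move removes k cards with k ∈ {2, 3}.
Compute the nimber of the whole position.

2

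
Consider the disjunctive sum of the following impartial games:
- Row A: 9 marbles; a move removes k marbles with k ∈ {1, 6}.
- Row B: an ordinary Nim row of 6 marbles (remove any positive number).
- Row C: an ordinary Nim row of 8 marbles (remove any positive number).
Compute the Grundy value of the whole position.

14

Grundy values for row A (subtraction set {1, 6}):
k:     0  1  2  3  4  5  6  7  8  9
g(k):  0  1  0  1  0  1  2  0  1  0
So g(9) = 0.
Row B is a plain Nim row of size 6, so its Grundy value is 6.
Row C is a plain Nim row of size 8, so its Grundy value is 8.
The value of a disjunctive sum is the nim-sum of the parts.
Combined value = 0 ⊕ 6 ⊕ 8 = 14.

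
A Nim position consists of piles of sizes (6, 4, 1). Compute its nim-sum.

3

Compute the nim-sum pairwise:
6 XOR 4 = 2
2 XOR 1 = 3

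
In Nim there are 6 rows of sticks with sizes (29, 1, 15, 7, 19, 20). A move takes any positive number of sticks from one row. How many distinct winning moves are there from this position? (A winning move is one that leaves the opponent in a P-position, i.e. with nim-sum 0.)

Write each in binary and XOR column by column:
  11101  (29)
  00001  (1)
  01111  (15)
  00111  (7)
  10011  (19)
  10100  (20)
  -----
  10011  (19)
The overall nim-sum is X = 19. A row of size p has a winning move iff p XOR X < p (reduce it to p XOR X).
  29: 29 XOR 19 = 14 < 29 — winning move (to 14).
  1: 1 XOR 19 = 18 ≥ 1 — no move.
  15: 15 XOR 19 = 28 ≥ 15 — no move.
  7: 7 XOR 19 = 20 ≥ 7 — no move.
  19: 19 XOR 19 = 0 < 19 — winning move (to 0).
  20: 20 XOR 19 = 7 < 20 — winning move (to 7).
That gives 3 winning moves.

3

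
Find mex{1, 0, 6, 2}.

The values 0, 1, 2 are all present; 3 is the first non-negative integer missing from the set.

3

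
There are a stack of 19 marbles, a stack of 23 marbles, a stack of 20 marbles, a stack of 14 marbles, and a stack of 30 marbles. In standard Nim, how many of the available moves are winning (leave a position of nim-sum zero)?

0

In binary:
  10011  (19)
  10111  (23)
  10100  (20)
  01110  (14)
  11110  (30)
  -----
  00000  (0)
The nim-sum is already 0, so every move leaves a nonzero nim-sum — there are no winning moves.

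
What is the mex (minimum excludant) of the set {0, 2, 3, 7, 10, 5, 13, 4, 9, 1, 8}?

The values 0, 1, 2, 3, 4, 5 are all present; 6 is the first non-negative integer missing from the set.

6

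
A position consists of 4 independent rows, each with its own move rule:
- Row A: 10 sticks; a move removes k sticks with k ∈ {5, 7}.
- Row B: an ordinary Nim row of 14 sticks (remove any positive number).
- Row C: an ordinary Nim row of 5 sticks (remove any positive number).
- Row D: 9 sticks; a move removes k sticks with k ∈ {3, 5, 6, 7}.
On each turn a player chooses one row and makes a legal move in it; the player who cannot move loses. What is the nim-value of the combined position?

Build the Grundy sequence for row A with g(k) = mex{g(k−s) : s ∈ {5, 7}, s ≤ k}:
k:     0  1  2  3  4  5  6  7  8  9 10
g(k):  0  0  0  0  0  1  1  1  1  1  2
So g(10) = 2.
Row B is a plain Nim row of size 14, so its Grundy value is 14.
Row C is a plain Nim row of size 5, so its Grundy value is 5.
Build the Grundy sequence for row D with g(k) = mex{g(k−s) : s ∈ {3, 5, 6, 7}, s ≤ k}:
k:     0  1  2  3  4  5  6  7  8  9
g(k):  0  0  0  1  1  1  2  2  2  3
So g(9) = 3.
The value of a disjunctive sum is the nim-sum of the parts.
Combined value = 2 ⊕ 14 ⊕ 5 ⊕ 3 = 10.

10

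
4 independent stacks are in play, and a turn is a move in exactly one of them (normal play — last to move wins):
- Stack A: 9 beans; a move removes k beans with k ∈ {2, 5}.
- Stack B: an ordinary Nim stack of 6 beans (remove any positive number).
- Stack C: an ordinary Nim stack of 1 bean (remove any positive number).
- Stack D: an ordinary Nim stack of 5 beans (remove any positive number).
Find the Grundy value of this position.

Grundy values for stack A (subtraction set {2, 5}):
g(0) = mex{} = 0
g(1) = mex{} = 0
g(2) = mex{0} = 1
g(3) = mex{0} = 1
g(4) = mex{1} = 0
g(5) = mex{0,1} = 2
g(6) = mex{0} = 1
g(7) = mex{1,2} = 0
g(8) = mex{1} = 0
g(9) = mex{0} = 1
So g(9) = 1.
Stack B is a plain Nim stack of size 6, so its Grundy value is 6.
Stack C is a plain Nim stack of size 1, so its Grundy value is 1.
Stack D is a plain Nim stack of size 5, so its Grundy value is 5.
The value of a disjunctive sum is the nim-sum of the parts.
Combined value = 1 ⊕ 6 ⊕ 1 ⊕ 5 = 3.

3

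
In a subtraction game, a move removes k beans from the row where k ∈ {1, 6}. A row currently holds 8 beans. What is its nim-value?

Compute g(0), g(1), … for moves {1, 6}:
k:     0  1  2  3  4  5  6  7  8
g(k):  0  1  0  1  0  1  2  0  1
So g(8) = 1.

1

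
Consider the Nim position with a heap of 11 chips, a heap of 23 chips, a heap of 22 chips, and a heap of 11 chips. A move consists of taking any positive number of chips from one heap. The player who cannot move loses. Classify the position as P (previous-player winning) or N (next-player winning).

N-position

Write each in binary and XOR column by column:
  01011  (11)
  10111  (23)
  10110  (22)
  01011  (11)
  -----
  00001  (1)
The nim-sum is 1 ≠ 0, so this is an N-position: the player to move can win.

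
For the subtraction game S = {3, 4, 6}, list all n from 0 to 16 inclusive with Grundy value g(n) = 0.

Compute g(0), g(1), … for moves {3, 4, 6}:
k:     0  1  2  3  4  5  6  7  8  9 10 11 12 13 14 15 16
g(k):  0  0  0  1  1  1  2  2  2  0  0  0  1  1  1  2  2
The P-positions (g = 0) in 0..16 are 0, 1, 2, 9, 10, 11.

0, 1, 2, 9, 10, 11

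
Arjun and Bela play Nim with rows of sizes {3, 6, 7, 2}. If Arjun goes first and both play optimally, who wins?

Bela wins

Compute the nim-sum pairwise:
3 ^ 6 = 5
5 ^ 7 = 2
2 ^ 2 = 0
The nim-sum is 0, so this is a P-position: the player to move is in a losing position under optimal play; Arjun is about to move from it and so loses — Bela wins.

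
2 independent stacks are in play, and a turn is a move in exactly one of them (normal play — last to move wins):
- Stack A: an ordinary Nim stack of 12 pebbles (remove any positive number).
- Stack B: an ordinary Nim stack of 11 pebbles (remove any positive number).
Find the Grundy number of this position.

7

Stack A is a plain Nim stack of size 12, so its Grundy value is 12.
Stack B is a plain Nim stack of size 11, so its Grundy value is 11.
The value of a disjunctive sum is the nim-sum of the parts.
Combined value = 12 ⊕ 11 = 7.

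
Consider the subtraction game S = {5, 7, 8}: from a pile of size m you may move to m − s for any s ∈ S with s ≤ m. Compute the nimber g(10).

2

Compute g(0), g(1), … for moves {5, 7, 8}:
k:     0  1  2  3  4  5  6  7  8  9 10
g(k):  0  0  0  0  0  1  1  1  1  1  2
So g(10) = 2.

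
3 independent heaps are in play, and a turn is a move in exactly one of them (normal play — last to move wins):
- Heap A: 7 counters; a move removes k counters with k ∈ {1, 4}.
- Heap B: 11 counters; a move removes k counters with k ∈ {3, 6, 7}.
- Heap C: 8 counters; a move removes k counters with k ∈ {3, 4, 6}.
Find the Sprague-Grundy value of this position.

For heap A, compute g(0), g(1), … with moves {1, 4}:
g(0) = mex{} = 0
g(1) = mex{0} = 1
g(2) = mex{1} = 0
g(3) = mex{0} = 1
g(4) = mex{0,1} = 2
g(5) = mex{1,2} = 0
g(6) = mex{0} = 1
g(7) = mex{1} = 0
So g(7) = 0.
Grundy values for heap B (subtraction set {3, 6, 7}):
k:     0  1  2  3  4  5  6  7  8  9 10 11
g(k):  0  0  0  1  1  1  2  2  2  3  0  0
So g(11) = 0.
For heap C, compute g(0), g(1), … with moves {3, 4, 6}:
g(0) = mex{} = 0
g(1) = mex{} = 0
g(2) = mex{} = 0
g(3) = mex{0} = 1
g(4) = mex{0} = 1
g(5) = mex{0} = 1
g(6) = mex{0,1} = 2
g(7) = mex{0,1} = 2
g(8) = mex{0,1} = 2
So g(8) = 2.
By the Sprague-Grundy theorem, the Grundy value of a sum of independent games is the XOR of the component values.
Combined value = 0 ⊕ 0 ⊕ 2 = 2.

2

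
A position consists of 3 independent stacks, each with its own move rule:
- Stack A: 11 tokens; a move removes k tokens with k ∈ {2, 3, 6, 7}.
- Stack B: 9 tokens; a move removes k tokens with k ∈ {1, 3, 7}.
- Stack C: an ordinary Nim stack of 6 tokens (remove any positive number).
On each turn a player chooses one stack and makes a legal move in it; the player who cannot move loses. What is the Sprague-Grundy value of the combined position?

Build the Grundy sequence for stack A with g(k) = mex{g(k−s) : s ∈ {2, 3, 6, 7}, s ≤ k}:
g(0) = mex{} = 0
g(1) = mex{} = 0
g(2) = mex{0} = 1
g(3) = mex{0} = 1
g(4) = mex{0,1} = 2
g(5) = mex{1} = 0
g(6) = mex{0,1,2} = 3
g(7) = mex{0,2} = 1
g(8) = mex{0,1,3} = 2
g(9) = mex{1,3} = 0
g(10) = mex{1,2} = 0
g(11) = mex{0,2} = 1
So g(11) = 1.
For stack B, compute g(0), g(1), … with moves {1, 3, 7}:
g(0) = mex{} = 0
g(1) = mex{0} = 1
g(2) = mex{1} = 0
g(3) = mex{0} = 1
g(4) = mex{1} = 0
g(5) = mex{0} = 1
g(6) = mex{1} = 0
g(7) = mex{0} = 1
g(8) = mex{1} = 0
g(9) = mex{0} = 1
So g(9) = 1.
Stack C is a plain Nim stack of size 6, so its Grundy value is 6.
The value of a disjunctive sum is the nim-sum of the parts.
Combined value = 1 ⊕ 1 ⊕ 6 = 6.

6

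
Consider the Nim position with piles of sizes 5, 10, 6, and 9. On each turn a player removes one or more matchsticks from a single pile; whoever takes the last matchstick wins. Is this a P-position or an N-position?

P-position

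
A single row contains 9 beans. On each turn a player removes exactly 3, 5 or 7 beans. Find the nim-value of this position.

3

Compute g(0), g(1), … for moves {3, 5, 7}:
k:     0  1  2  3  4  5  6  7  8  9
g(k):  0  0  0  1  1  1  2  2  2  3
So g(9) = 3.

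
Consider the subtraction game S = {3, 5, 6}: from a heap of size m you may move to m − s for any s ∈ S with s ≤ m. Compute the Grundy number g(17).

2

Build the Grundy sequence with g(k) = mex{g(k−s) : s ∈ {3, 5, 6}, s ≤ k}:
k:     0  1  2  3  4  5  6  7  8  9 10 11 12 13 14 15 16 17
g(k):  0  0  0  1  1  1  2  2  2  0  0  0  1  1  1  2  2  2
So g(17) = 2.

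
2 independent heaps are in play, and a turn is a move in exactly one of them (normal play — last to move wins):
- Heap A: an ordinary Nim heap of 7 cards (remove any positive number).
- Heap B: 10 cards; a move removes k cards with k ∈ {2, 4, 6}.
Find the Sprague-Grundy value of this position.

6

Heap A is a plain Nim heap of size 7, so its Grundy value is 7.
Build the Grundy sequence for heap B with g(k) = mex{g(k−s) : s ∈ {2, 4, 6}, s ≤ k}:
k:     0  1  2  3  4  5  6  7  8  9 10
g(k):  0  0  1  1  2  2  3  3  0  0  1
So g(10) = 1.
The value of a disjunctive sum is the nim-sum of the parts.
Combined value = 7 ⊕ 1 = 6.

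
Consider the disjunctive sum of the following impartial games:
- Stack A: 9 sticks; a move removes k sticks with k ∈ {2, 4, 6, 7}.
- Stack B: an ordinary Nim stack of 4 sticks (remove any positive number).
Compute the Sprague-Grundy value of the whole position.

For stack A, compute g(0), g(1), … with moves {2, 4, 6, 7}:
k:     0  1  2  3  4  5  6  7  8  9
g(k):  0  0  1  1  2  2  3  3  4  0
So g(9) = 0.
Stack B is a plain Nim stack of size 4, so its Grundy value is 4.
The value of a disjunctive sum is the nim-sum of the parts.
Combined value = 0 ⊕ 4 = 4.

4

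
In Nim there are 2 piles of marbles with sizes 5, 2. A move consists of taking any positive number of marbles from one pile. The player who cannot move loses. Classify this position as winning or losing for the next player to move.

Compute the nim-sum pairwise:
5 ^ 2 = 7
The nim-sum is 7 ≠ 0, so this is an N-position: the player to move can win.

Winning position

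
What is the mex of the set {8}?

0

0 is not in the set, so the mex is 0.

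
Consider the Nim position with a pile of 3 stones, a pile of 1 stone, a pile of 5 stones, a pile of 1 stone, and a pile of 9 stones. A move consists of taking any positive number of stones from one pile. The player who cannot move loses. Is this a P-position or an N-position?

N-position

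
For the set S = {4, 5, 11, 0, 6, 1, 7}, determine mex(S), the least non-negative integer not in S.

The values 0, 1 are all present; 2 is the first non-negative integer missing from the set.

2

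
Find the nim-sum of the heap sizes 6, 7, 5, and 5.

1

Nim-sum: 6 ^ 7 ^ 5 ^ 5 = 1.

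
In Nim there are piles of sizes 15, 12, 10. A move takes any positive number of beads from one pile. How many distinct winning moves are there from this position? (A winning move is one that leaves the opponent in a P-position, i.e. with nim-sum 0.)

Nim-sum: 15 ⊕ 12 ⊕ 10 = 9.
The overall nim-sum is X = 9. A pile of size p has a winning move iff p XOR X < p (reduce it to p XOR X).
  15: 15 XOR 9 = 6 < 15 — winning move (to 6).
  12: 12 XOR 9 = 5 < 12 — winning move (to 5).
  10: 10 XOR 9 = 3 < 10 — winning move (to 3).
That gives 3 winning moves.

3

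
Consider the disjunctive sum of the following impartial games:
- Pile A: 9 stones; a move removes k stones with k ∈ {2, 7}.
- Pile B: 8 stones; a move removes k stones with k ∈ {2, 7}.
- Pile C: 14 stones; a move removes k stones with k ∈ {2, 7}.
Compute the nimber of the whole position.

2

Grundy values for pile A (subtraction set {2, 7}):
k:     0  1  2  3  4  5  6  7  8  9
g(k):  0  0  1  1  0  0  1  1  2  0
So g(9) = 0.
For pile B, compute g(0), g(1), … with moves {2, 7}:
g(0) = mex{} = 0
g(1) = mex{} = 0
g(2) = mex{0} = 1
g(3) = mex{0} = 1
g(4) = mex{1} = 0
g(5) = mex{1} = 0
g(6) = mex{0} = 1
g(7) = mex{0} = 1
g(8) = mex{0,1} = 2
So g(8) = 2.
Grundy values for pile C (subtraction set {2, 7}):
g(0) = mex{} = 0
g(1) = mex{} = 0
g(2) = mex{0} = 1
g(3) = mex{0} = 1
g(4) = mex{1} = 0
g(5) = mex{1} = 0
g(6) = mex{0} = 1
g(7) = mex{0} = 1
g(8) = mex{0,1} = 2
g(9) = mex{1} = 0
g(10) = mex{1,2} = 0
g(11) = mex{0} = 1
g(12) = mex{0} = 1
g(13) = mex{1} = 0
g(14) = mex{1} = 0
So g(14) = 0.
By the Sprague-Grundy theorem, the Grundy value of a sum of independent games is the XOR of the component values.
Combined value = 0 XOR 2 XOR 0 = 2.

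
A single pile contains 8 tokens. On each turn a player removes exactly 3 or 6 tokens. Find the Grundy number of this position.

2

Grundy values for subtraction set {3, 6}:
k:     0  1  2  3  4  5  6  7  8
g(k):  0  0  0  1  1  1  2  2  2
So g(8) = 2.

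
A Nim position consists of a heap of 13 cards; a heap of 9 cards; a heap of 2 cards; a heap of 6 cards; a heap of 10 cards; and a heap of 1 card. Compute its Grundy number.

Write each in binary and XOR column by column:
  1101  (13)
  1001  (9)
  0010  (2)
  0110  (6)
  1010  (10)
  0001  (1)
  ----
  1011  (11)

11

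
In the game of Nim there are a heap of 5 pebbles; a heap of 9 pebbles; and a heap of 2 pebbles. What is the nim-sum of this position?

Nim-sum: 5 ⊕ 9 ⊕ 2 = 14.

14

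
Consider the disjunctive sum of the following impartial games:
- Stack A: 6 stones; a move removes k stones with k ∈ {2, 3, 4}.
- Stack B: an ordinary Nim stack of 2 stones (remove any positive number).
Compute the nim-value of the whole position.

2

Build the Grundy sequence for stack A with g(k) = mex{g(k−s) : s ∈ {2, 3, 4}, s ≤ k}:
g(0) = mex{} = 0
g(1) = mex{} = 0
g(2) = mex{0} = 1
g(3) = mex{0} = 1
g(4) = mex{0,1} = 2
g(5) = mex{0,1} = 2
g(6) = mex{1,2} = 0
So g(6) = 0.
Stack B is a plain Nim stack of size 2, so its Grundy value is 2.
By the Sprague-Grundy theorem, the Grundy value of a sum of independent games is the XOR of the component values.
Combined value = 0 ⊕ 2 = 2.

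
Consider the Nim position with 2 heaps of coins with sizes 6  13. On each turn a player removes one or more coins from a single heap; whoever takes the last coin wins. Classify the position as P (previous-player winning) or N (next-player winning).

Nim-sum: 6 ^ 13 = 11.
The nim-sum is 11 ≠ 0, so this is an N-position: the player to move can win.

N-position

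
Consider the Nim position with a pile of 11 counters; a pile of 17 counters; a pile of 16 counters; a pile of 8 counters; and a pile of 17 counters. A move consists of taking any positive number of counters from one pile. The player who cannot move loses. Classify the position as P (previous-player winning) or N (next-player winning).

Nim-sum: 11 ^ 17 ^ 16 ^ 8 ^ 17 = 19.
The nim-sum is 19 ≠ 0, so this is an N-position: the player to move can win.

N-position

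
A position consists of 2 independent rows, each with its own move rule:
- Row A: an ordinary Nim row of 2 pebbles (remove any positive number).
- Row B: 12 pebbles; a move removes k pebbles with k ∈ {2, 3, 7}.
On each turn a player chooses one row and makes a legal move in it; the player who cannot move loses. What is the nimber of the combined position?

3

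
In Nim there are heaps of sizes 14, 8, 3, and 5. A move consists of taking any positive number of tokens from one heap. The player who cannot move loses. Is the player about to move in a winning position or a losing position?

Write each in binary and XOR column by column:
  1110  (14)
  1000  (8)
  0011  (3)
  0101  (5)
  ----
  0000  (0)
The nim-sum is 0, so this is a P-position: the player to move is in a losing position under optimal play.

Losing position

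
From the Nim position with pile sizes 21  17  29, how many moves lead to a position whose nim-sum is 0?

3

Compute the nim-sum pairwise:
21 ⊕ 17 = 4
4 ⊕ 29 = 25
The overall nim-sum is X = 25. A pile of size p has a winning move iff p XOR X < p (reduce it to p XOR X).
  21: 21 XOR 25 = 12 < 21 — winning move (to 12).
  17: 17 XOR 25 = 8 < 17 — winning move (to 8).
  29: 29 XOR 25 = 4 < 29 — winning move (to 4).
That gives 3 winning moves.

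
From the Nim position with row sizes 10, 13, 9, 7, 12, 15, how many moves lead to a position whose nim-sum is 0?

5

Nim-sum: 10 ^ 13 ^ 9 ^ 7 ^ 12 ^ 15 = 10.
The overall nim-sum is X = 10. A row of size p has a winning move iff p XOR X < p (reduce it to p XOR X).
  10: 10 XOR 10 = 0 < 10 — winning move (to 0).
  13: 13 XOR 10 = 7 < 13 — winning move (to 7).
  9: 9 XOR 10 = 3 < 9 — winning move (to 3).
  7: 7 XOR 10 = 13 ≥ 7 — no move.
  12: 12 XOR 10 = 6 < 12 — winning move (to 6).
  15: 15 XOR 10 = 5 < 15 — winning move (to 5).
That gives 5 winning moves.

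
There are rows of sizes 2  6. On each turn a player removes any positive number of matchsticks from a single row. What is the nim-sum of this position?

In binary:
  010  (2)
  110  (6)
  ---
  100  (4)

4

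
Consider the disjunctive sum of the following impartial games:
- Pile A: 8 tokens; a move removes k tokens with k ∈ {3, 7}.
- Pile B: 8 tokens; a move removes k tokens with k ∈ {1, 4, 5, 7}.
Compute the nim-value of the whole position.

2

Build the Grundy sequence for pile A with g(k) = mex{g(k−s) : s ∈ {3, 7}, s ≤ k}:
g(0) = mex{} = 0
g(1) = mex{} = 0
g(2) = mex{} = 0
g(3) = mex{0} = 1
g(4) = mex{0} = 1
g(5) = mex{0} = 1
g(6) = mex{1} = 0
g(7) = mex{0,1} = 2
g(8) = mex{0,1} = 2
So g(8) = 2.
Grundy values for pile B (subtraction set {1, 4, 5, 7}):
k:     0  1  2  3  4  5  6  7  8
g(k):  0  1  0  1  2  3  2  3  0
So g(8) = 0.
The value of a disjunctive sum is the nim-sum of the parts.
Combined value = 2 ⊕ 0 = 2.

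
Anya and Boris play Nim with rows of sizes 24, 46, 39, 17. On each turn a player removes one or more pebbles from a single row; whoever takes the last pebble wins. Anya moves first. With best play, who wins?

Boris wins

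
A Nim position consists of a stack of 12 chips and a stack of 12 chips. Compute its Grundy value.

Compute the nim-sum pairwise:
12 XOR 12 = 0

0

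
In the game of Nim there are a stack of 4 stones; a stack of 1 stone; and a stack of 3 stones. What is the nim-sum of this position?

6

Bitwise XOR of the heap sizes:
  100  (4)
  001  (1)
  011  (3)
  ---
  110  (6)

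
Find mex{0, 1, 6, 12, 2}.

The values 0, 1, 2 are all present; 3 is the first non-negative integer missing from the set.

3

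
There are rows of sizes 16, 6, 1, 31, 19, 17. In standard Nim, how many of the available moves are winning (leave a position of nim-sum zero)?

1

In binary:
  10000  (16)
  00110  (6)
  00001  (1)
  11111  (31)
  10011  (19)
  10001  (17)
  -----
  01010  (10)
The overall nim-sum is X = 10. A row of size p has a winning move iff p XOR X < p (reduce it to p XOR X).
  16: 16 XOR 10 = 26 ≥ 16 — no move.
  6: 6 XOR 10 = 12 ≥ 6 — no move.
  1: 1 XOR 10 = 11 ≥ 1 — no move.
  31: 31 XOR 10 = 21 < 31 — winning move (to 21).
  19: 19 XOR 10 = 25 ≥ 19 — no move.
  17: 17 XOR 10 = 27 ≥ 17 — no move.
That gives 1 winning move.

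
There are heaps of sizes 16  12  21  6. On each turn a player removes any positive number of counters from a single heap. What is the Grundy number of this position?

15

Bitwise XOR of the heap sizes:
  10000  (16)
  01100  (12)
  10101  (21)
  00110  (6)
  -----
  01111  (15)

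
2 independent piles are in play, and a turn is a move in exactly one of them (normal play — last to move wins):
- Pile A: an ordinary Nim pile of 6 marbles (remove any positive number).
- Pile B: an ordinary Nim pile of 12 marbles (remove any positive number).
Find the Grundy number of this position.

Pile A is a plain Nim pile of size 6, so its Grundy value is 6.
Pile B is a plain Nim pile of size 12, so its Grundy value is 12.
By the Sprague-Grundy theorem, the Grundy value of a sum of independent games is the XOR of the component values.
Combined value = 6 XOR 12 = 10.

10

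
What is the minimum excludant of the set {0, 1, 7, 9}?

2

The values 0, 1 are all present; 2 is the first non-negative integer missing from the set.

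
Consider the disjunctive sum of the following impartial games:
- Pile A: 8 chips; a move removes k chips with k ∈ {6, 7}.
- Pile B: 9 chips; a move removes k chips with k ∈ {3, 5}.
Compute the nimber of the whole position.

1

For pile A, compute g(0), g(1), … with moves {6, 7}:
g(0) = mex{} = 0
g(1) = mex{} = 0
g(2) = mex{} = 0
g(3) = mex{} = 0
g(4) = mex{} = 0
g(5) = mex{} = 0
g(6) = mex{0} = 1
g(7) = mex{0} = 1
g(8) = mex{0} = 1
So g(8) = 1.
Build the Grundy sequence for pile B with g(k) = mex{g(k−s) : s ∈ {3, 5}, s ≤ k}:
k:     0  1  2  3  4  5  6  7  8  9
g(k):  0  0  0  1  1  1  2  2  0  0
So g(9) = 0.
The value of a disjunctive sum is the nim-sum of the parts.
Combined value = 1 ⊕ 0 = 1.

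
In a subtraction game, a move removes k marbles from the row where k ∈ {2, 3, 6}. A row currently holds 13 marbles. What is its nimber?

Compute g(0), g(1), … for moves {2, 3, 6}:
k:     0  1  2  3  4  5  6  7  8  9 10 11 12 13
g(k):  0  0  1  1  2  0  3  1  2  0  0  1  1  2
So g(13) = 2.

2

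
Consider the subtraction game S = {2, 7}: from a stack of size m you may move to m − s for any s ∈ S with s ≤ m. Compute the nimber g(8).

2

Grundy values for subtraction set {2, 7}:
g(0) = mex{} = 0
g(1) = mex{} = 0
g(2) = mex{0} = 1
g(3) = mex{0} = 1
g(4) = mex{1} = 0
g(5) = mex{1} = 0
g(6) = mex{0} = 1
g(7) = mex{0} = 1
g(8) = mex{0,1} = 2
So g(8) = 2.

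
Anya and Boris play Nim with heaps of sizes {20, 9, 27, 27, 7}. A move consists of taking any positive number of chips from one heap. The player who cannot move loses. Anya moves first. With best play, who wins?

Anya wins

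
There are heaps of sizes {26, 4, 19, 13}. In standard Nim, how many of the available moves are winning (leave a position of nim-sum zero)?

Write each in binary and XOR column by column:
  11010  (26)
  00100  (4)
  10011  (19)
  01101  (13)
  -----
  00000  (0)
The nim-sum is already 0, so every move leaves a nonzero nim-sum — there are no winning moves.

0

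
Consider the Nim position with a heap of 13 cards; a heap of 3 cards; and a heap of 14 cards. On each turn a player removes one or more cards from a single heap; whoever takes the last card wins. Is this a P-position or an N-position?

P-position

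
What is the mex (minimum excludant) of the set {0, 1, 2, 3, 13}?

The values 0, 1, 2, 3 are all present; 4 is the first non-negative integer missing from the set.

4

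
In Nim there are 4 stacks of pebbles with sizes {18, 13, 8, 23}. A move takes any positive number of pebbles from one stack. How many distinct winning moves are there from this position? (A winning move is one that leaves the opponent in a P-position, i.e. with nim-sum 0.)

0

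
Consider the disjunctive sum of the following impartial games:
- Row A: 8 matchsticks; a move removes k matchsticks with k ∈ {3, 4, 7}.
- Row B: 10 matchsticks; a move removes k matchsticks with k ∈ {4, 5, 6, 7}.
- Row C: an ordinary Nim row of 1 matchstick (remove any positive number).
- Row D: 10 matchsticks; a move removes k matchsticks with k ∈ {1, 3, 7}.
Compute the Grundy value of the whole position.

1

Build the Grundy sequence for row A with g(k) = mex{g(k−s) : s ∈ {3, 4, 7}, s ≤ k}:
k:     0  1  2  3  4  5  6  7  8
g(k):  0  0  0  1  1  1  2  2  2
So g(8) = 2.
Build the Grundy sequence for row B with g(k) = mex{g(k−s) : s ∈ {4, 5, 6, 7}, s ≤ k}:
k:     0  1  2  3  4  5  6  7  8  9 10
g(k):  0  0  0  0  1  1  1  1  2  2  2
So g(10) = 2.
Row C is a plain Nim row of size 1, so its Grundy value is 1.
Build the Grundy sequence for row D with g(k) = mex{g(k−s) : s ∈ {1, 3, 7}, s ≤ k}:
k:     0  1  2  3  4  5  6  7  8  9 10
g(k):  0  1  0  1  0  1  0  1  0  1  0
So g(10) = 0.
By the Sprague-Grundy theorem, the Grundy value of a sum of independent games is the XOR of the component values.
Combined value = 2 XOR 2 XOR 1 XOR 0 = 1.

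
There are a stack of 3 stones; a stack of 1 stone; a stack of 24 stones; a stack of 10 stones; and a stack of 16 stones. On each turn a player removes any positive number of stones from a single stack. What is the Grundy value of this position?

Compute the nim-sum pairwise:
3 ^ 1 = 2
2 ^ 24 = 26
26 ^ 10 = 16
16 ^ 16 = 0

0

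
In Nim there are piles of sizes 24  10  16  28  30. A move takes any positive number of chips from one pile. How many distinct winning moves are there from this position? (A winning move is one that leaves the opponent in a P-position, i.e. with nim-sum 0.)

0

Compute the nim-sum pairwise:
24 ^ 10 = 18
18 ^ 16 = 2
2 ^ 28 = 30
30 ^ 30 = 0
The nim-sum is already 0, so every move leaves a nonzero nim-sum — there are no winning moves.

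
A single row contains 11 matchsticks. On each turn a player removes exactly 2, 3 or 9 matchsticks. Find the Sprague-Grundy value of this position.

Build the Grundy sequence with g(k) = mex{g(k−s) : s ∈ {2, 3, 9}, s ≤ k}:
g(0) = mex{} = 0
g(1) = mex{} = 0
g(2) = mex{0} = 1
g(3) = mex{0} = 1
g(4) = mex{0,1} = 2
g(5) = mex{1} = 0
g(6) = mex{1,2} = 0
g(7) = mex{0,2} = 1
g(8) = mex{0} = 1
g(9) = mex{0,1} = 2
g(10) = mex{0,1} = 2
g(11) = mex{1,2} = 0
So g(11) = 0.

0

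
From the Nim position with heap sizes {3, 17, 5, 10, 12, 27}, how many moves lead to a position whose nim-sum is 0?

In binary:
  00011  (3)
  10001  (17)
  00101  (5)
  01010  (10)
  01100  (12)
  11011  (27)
  -----
  01010  (10)
The overall nim-sum is X = 10. A heap of size p has a winning move iff p XOR X < p (reduce it to p XOR X).
  3: 3 XOR 10 = 9 ≥ 3 — no move.
  17: 17 XOR 10 = 27 ≥ 17 — no move.
  5: 5 XOR 10 = 15 ≥ 5 — no move.
  10: 10 XOR 10 = 0 < 10 — winning move (to 0).
  12: 12 XOR 10 = 6 < 12 — winning move (to 6).
  27: 27 XOR 10 = 17 < 27 — winning move (to 17).
That gives 3 winning moves.

3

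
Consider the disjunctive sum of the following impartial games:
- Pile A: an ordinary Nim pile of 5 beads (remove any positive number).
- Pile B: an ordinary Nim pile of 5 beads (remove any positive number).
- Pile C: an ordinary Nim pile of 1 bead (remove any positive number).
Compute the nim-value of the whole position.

Pile A is a plain Nim pile of size 5, so its Grundy value is 5.
Pile B is a plain Nim pile of size 5, so its Grundy value is 5.
Pile C is a plain Nim pile of size 1, so its Grundy value is 1.
The value of a disjunctive sum is the nim-sum of the parts.
Combined value = 5 ⊕ 5 ⊕ 1 = 1.

1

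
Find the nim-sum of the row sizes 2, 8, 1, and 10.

Nim-sum: 2 ⊕ 8 ⊕ 1 ⊕ 10 = 1.

1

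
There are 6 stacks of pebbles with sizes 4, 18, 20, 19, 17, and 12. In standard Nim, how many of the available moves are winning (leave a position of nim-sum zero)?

Nim-sum: 4 ⊕ 18 ⊕ 20 ⊕ 19 ⊕ 17 ⊕ 12 = 12.
The overall nim-sum is X = 12. A stack of size p has a winning move iff p XOR X < p (reduce it to p XOR X).
  4: 4 XOR 12 = 8 ≥ 4 — no move.
  18: 18 XOR 12 = 30 ≥ 18 — no move.
  20: 20 XOR 12 = 24 ≥ 20 — no move.
  19: 19 XOR 12 = 31 ≥ 19 — no move.
  17: 17 XOR 12 = 29 ≥ 17 — no move.
  12: 12 XOR 12 = 0 < 12 — winning move (to 0).
That gives 1 winning move.

1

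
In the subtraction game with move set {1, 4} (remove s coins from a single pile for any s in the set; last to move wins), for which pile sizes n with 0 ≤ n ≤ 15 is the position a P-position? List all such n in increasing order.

0, 2, 5, 7, 10, 12, 15

Compute g(0), g(1), … for moves {1, 4}:
k:     0  1  2  3  4  5  6  7  8  9 10 11 12 13 14 15
g(k):  0  1  0  1  2  0  1  0  1  2  0  1  0  1  2  0
The P-positions (g = 0) in 0..15 are 0, 2, 5, 7, 10, 12, 15.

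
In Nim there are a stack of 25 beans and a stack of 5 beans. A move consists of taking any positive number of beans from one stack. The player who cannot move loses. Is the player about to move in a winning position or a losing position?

Compute the nim-sum pairwise:
25 ⊕ 5 = 28
The nim-sum is 28 ≠ 0, so this is an N-position: the player to move can win.

Winning position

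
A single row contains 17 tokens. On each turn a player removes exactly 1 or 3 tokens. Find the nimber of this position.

1

Grundy values for subtraction set {1, 3}:
k:     0  1  2  3  4  5  6  7  8  9 10 11 12 13 14 15 16 17
g(k):  0  1  0  1  0  1  0  1  0  1  0  1  0  1  0  1  0  1
So g(17) = 1.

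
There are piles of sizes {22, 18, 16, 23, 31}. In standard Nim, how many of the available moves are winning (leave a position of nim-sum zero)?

Nim-sum: 22 ⊕ 18 ⊕ 16 ⊕ 23 ⊕ 31 = 28.
The overall nim-sum is X = 28. A pile of size p has a winning move iff p XOR X < p (reduce it to p XOR X).
  22: 22 XOR 28 = 10 < 22 — winning move (to 10).
  18: 18 XOR 28 = 14 < 18 — winning move (to 14).
  16: 16 XOR 28 = 12 < 16 — winning move (to 12).
  23: 23 XOR 28 = 11 < 23 — winning move (to 11).
  31: 31 XOR 28 = 3 < 31 — winning move (to 3).
That gives 5 winning moves.

5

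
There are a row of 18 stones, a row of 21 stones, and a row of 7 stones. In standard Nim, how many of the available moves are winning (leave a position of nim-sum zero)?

0

Bitwise XOR of the heap sizes:
  10010  (18)
  10101  (21)
  00111  (7)
  -----
  00000  (0)
The nim-sum is already 0, so every move leaves a nonzero nim-sum — there are no winning moves.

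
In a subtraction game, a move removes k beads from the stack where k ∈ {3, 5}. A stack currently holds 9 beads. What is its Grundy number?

Build the Grundy sequence with g(k) = mex{g(k−s) : s ∈ {3, 5}, s ≤ k}:
k:     0  1  2  3  4  5  6  7  8  9
g(k):  0  0  0  1  1  1  2  2  0  0
So g(9) = 0.

0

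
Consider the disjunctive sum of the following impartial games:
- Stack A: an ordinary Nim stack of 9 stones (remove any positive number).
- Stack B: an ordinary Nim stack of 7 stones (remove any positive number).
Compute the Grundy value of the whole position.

14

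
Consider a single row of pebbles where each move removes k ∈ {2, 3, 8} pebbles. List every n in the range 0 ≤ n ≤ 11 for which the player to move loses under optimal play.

0, 1, 5, 6, 10, 11

Compute g(0), g(1), … for moves {2, 3, 8}:
k:     0  1  2  3  4  5  6  7  8  9 10 11
g(k):  0  0  1  1  2  0  0  1  1  2  0  0
The P-positions (g = 0) in 0..11 are 0, 1, 5, 6, 10, 11.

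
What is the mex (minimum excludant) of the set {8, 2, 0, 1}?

3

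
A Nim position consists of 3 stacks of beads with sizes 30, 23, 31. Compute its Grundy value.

Bitwise XOR of the heap sizes:
  11110  (30)
  10111  (23)
  11111  (31)
  -----
  10110  (22)

22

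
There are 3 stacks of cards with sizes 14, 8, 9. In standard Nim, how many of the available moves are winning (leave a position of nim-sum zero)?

Nim-sum: 14 ^ 8 ^ 9 = 15.
The overall nim-sum is X = 15. A stack of size p has a winning move iff p XOR X < p (reduce it to p XOR X).
  14: 14 XOR 15 = 1 < 14 — winning move (to 1).
  8: 8 XOR 15 = 7 < 8 — winning move (to 7).
  9: 9 XOR 15 = 6 < 9 — winning move (to 6).
That gives 3 winning moves.

3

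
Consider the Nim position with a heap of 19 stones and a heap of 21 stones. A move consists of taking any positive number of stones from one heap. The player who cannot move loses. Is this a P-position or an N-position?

Nim-sum: 19 ⊕ 21 = 6.
The nim-sum is 6 ≠ 0, so this is an N-position: the player to move can win.

N-position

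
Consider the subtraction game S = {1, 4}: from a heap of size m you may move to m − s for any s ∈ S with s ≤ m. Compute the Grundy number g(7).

0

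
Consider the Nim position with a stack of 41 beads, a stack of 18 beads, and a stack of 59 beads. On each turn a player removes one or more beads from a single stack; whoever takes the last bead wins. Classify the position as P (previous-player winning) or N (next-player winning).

P-position

In binary:
  101001  (41)
  010010  (18)
  111011  (59)
  ------
  000000  (0)
The nim-sum is 0, so this is a P-position: the player to move is in a losing position under optimal play.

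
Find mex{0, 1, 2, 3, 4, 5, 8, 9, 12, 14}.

6

The values 0, 1, 2, 3, 4, 5 are all present; 6 is the first non-negative integer missing from the set.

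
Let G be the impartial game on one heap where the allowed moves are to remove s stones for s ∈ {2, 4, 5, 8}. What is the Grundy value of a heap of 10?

0

Grundy values for subtraction set {2, 4, 5, 8}:
g(0) = mex{} = 0
g(1) = mex{} = 0
g(2) = mex{0} = 1
g(3) = mex{0} = 1
g(4) = mex{0,1} = 2
g(5) = mex{0,1} = 2
g(6) = mex{0,1,2} = 3
g(7) = mex{1,2} = 0
g(8) = mex{0,1,2,3} = 4
g(9) = mex{0,2} = 1
g(10) = mex{1,2,3,4} = 0
So g(10) = 0.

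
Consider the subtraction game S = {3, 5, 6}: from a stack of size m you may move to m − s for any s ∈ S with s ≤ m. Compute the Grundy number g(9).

Build the Grundy sequence with g(k) = mex{g(k−s) : s ∈ {3, 5, 6}, s ≤ k}:
g(0) = mex{} = 0
g(1) = mex{} = 0
g(2) = mex{} = 0
g(3) = mex{0} = 1
g(4) = mex{0} = 1
g(5) = mex{0} = 1
g(6) = mex{0,1} = 2
g(7) = mex{0,1} = 2
g(8) = mex{0,1} = 2
g(9) = mex{1,2} = 0
So g(9) = 0.

0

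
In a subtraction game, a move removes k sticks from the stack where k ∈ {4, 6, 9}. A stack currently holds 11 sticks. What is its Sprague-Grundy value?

2

Build the Grundy sequence with g(k) = mex{g(k−s) : s ∈ {4, 6, 9}, s ≤ k}:
g(0) = mex{} = 0
g(1) = mex{} = 0
g(2) = mex{} = 0
g(3) = mex{} = 0
g(4) = mex{0} = 1
g(5) = mex{0} = 1
g(6) = mex{0} = 1
g(7) = mex{0} = 1
g(8) = mex{0,1} = 2
g(9) = mex{0,1} = 2
g(10) = mex{0,1} = 2
g(11) = mex{0,1} = 2
So g(11) = 2.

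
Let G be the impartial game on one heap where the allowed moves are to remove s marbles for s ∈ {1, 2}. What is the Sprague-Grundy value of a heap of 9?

0

Grundy values for subtraction set {1, 2}:
k:     0  1  2  3  4  5  6  7  8  9
g(k):  0  1  2  0  1  2  0  1  2  0
So g(9) = 0.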